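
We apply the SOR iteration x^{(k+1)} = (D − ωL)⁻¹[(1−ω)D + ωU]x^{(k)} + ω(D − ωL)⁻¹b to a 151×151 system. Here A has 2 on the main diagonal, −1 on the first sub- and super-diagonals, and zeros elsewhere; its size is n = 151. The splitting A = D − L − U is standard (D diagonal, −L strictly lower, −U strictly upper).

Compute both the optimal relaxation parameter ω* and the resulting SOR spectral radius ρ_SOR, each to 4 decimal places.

ω* = 1.9595, ρ_SOR = 0.9595

With n=151, ρ(Jacobi) = cos(π/152) = 0.9998.
√(1−ρ_J²) = |sin(π/152)| = 0.02067
ω* = 2 / (1 + 0.02067) = 2 / 1.02067 ≈ 1.9595.
Hence ρ(B_{ω*}) = 1.9595 − 1 = 0.9595.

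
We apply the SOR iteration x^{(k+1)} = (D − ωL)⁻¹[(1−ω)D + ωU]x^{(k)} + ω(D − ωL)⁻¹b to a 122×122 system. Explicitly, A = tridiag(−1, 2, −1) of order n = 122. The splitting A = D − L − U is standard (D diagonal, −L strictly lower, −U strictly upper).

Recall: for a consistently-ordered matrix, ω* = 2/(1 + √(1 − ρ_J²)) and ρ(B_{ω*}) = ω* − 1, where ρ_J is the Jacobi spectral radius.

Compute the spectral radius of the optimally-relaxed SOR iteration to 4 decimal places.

ρ_SOR = 0.9502

[ρ_J] n=122: ρ(B_J) = cos(π/(n+1)) = cos(π/123) = 0.9997.
√(1 − cos²(π/123)) = sin(π/123) ≈ 0.02554.
Then 2/(1+√(1−ρ_J²)) = 2/(1+0.02554); ω* = 2/1.02554 = 1.9502.
ρ_SOR = ω* − 1 = 1.9502 − 1 = 0.9502.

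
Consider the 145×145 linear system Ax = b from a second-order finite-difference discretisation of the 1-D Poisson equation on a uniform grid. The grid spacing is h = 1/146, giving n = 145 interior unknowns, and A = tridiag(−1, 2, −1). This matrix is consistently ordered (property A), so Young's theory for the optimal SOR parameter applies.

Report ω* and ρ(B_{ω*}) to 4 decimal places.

B_J for the 145×145 system has eigenvalues cos(kπ/146); ρ_J = cos(π/146) = 0.9998.
√(1−ρ_J²) = |sin(π/146)| = 0.02152
Young: ω* = 2/(1+√(1−ρ_J²)) = 2/(1+0.02152) = 2/1.02152 = 1.9579.
At ω = 1.9579 every |λ(B_ω)| = ω−1, so ρ_SOR = 0.9579.

ω* = 1.9579, ρ_SOR = 0.9579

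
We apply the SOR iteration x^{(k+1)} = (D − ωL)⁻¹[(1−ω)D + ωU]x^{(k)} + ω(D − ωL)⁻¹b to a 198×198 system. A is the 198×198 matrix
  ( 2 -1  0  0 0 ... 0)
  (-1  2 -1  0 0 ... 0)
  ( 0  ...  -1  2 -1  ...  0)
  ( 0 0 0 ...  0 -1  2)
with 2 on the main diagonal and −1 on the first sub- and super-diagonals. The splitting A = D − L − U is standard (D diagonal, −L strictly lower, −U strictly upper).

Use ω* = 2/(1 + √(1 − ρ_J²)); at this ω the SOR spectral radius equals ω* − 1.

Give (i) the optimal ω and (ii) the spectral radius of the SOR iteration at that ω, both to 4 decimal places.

ρ_J = max_k |cos(kπ/199)| = cos(π/199) = 0.9999
√(1 − cos²(π/199)) = sin(π/199) ≈ 0.01579.
[ω*] 2 ÷ (1 + 0.01579) = 2 ÷ 1.01579 = 1.9689.
[ρ_SOR] ω* − 1 = 0.9689.

ω* = 1.9689, ρ_SOR = 0.9689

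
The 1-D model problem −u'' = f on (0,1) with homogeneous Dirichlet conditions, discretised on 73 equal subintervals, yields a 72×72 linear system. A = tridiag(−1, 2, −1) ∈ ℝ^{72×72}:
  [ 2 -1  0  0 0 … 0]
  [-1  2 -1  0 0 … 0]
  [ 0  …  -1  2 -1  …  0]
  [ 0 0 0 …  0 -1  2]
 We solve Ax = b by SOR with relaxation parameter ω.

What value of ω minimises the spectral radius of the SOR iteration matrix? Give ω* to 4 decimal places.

ω* = 1.9175

B_J for the 72×72 system has eigenvalues cos(kπ/73); ρ_J = cos(π/73) = 0.9991.
root = sin(π/73) = 0.04302  (since 1−cos² = sin²).
Then 2/(1+√(1−ρ_J²)) = 2/(1+0.04302); ω* = 2/1.04302 = 1.9175.
ρ_SOR = ω* − 1 ≈ 0.9175.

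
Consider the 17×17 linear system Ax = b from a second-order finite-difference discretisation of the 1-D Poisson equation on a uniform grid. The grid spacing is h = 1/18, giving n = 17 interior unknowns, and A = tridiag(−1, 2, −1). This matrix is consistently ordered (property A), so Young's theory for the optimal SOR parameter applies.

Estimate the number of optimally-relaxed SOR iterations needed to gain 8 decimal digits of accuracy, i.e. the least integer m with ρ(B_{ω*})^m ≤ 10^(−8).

½·tridiag(1,0,1) at n=17: λ_k = cos(kπ/18); max |λ| at k=1 ⇒ ρ_J = cos(π/18) ≈ 0.9848078.
1 − cos²(π/18) = sin²(π/18) ⇒ √(1−ρ_J²) = sin(π/18) = 0.1736482.
ω* = 2 / (1 + 0.1736482) = 2 / 1.1736482 ≈ 1.7040882.
At ω = 1.7040882 every |λ(B_ω)| = ω−1, so ρ_SOR = 0.7040882.
8·ln10 = 18.4207; −ln(0.7040882) = 0.350852; m = ⌈18.4207/0.350852⌉ = ⌈52.503⌉ = 53.

m = 53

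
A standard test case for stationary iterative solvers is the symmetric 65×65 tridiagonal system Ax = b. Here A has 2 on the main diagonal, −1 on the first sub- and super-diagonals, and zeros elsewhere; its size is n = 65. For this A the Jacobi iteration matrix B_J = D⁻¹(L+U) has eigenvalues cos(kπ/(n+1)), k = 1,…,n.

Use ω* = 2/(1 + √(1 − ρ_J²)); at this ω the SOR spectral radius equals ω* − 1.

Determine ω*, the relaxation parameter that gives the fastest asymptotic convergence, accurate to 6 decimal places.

ω* = 1.909159

With n=65, ρ(Jacobi) = cos(π/66) = 0.998867.
√(1−ρ_J²) = |sin(π/66)| = 0.0475819
Then 2/(1+√(1−ρ_J²)) = 2/(1+0.0475819); ω* = 2/1.0475819 = 1.909159.
ρ_SOR = ω* − 1 = 1.909159 − 1 = 0.909159.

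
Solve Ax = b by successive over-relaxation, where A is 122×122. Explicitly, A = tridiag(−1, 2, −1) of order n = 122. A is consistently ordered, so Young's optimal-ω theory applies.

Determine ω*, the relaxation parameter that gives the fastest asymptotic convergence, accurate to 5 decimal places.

n=122: λ(B_J) = 1 − λ(A)/2 = cos(kπ/123); k=1 gives ρ_J = 0.99967.
√(1−ρ_J²) simplifies to sin(π/123) = 0.025539.
So ω* = 2/1.025539 = 1.95019 (Young).
At ω = 1.95019 every |λ(B_ω)| = ω−1, so ρ_SOR = 0.95019.

ω* = 1.95019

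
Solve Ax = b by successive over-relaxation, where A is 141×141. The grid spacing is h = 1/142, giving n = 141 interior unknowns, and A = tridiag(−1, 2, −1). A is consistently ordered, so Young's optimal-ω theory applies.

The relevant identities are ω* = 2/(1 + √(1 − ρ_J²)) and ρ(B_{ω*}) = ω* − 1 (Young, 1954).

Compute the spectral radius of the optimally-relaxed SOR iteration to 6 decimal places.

spectrum of D⁻¹(L+U) = {cos(kπ/142) : 1≤k≤141}; ρ_J = cos(π/142) = 0.999755.
√(1−ρ_J²) = |sin(π/142)| = 0.0221221
[ω*] 2 ÷ (1 + 0.0221221) = 2 ÷ 1.0221221 = 1.956713.
and ρ(B_{ω*}) = 1.956713 − 1 = 0.956713.

ρ_SOR = 0.956713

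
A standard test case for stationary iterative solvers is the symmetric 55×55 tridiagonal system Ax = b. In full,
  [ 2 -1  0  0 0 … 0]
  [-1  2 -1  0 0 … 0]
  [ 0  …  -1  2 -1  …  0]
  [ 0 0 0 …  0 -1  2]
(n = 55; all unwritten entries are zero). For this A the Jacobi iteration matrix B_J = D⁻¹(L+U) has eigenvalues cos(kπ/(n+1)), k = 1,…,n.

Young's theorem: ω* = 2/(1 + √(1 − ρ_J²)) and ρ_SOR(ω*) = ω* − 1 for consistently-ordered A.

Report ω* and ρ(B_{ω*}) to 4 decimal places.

ω* = 1.8938, ρ_SOR = 0.8938

With n=55, ρ(Jacobi) = cos(π/56) = 0.9984.
√(1−ρ_J²) = |sin(π/56)| = 0.05607
So ω* = 2/1.05607 = 1.8938 (Young).
ρ_SOR = ω* − 1 = 1.8938 − 1 = 0.8938.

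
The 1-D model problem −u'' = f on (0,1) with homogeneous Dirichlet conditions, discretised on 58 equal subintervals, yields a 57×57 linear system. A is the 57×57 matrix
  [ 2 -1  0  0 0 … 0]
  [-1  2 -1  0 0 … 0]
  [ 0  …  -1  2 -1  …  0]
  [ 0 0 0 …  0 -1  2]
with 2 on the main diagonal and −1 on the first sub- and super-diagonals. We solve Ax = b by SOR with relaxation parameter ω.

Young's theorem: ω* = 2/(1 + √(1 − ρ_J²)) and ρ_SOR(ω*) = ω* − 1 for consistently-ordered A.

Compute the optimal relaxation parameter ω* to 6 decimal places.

spectrum of D⁻¹(L+U) = {cos(kπ/58) : 1≤k≤57}; ρ_J = cos(π/58) = 0.998533.
1 − cos²(π/58) = sin²(π/58) ⇒ √(1−ρ_J²) = sin(π/58) = 0.0541389.
ω* = 2 / (1 + 0.0541389) = 2 / 1.0541389 ≈ 1.897283.
[ρ_SOR] ω* − 1 = 0.897283.

ω* = 1.897283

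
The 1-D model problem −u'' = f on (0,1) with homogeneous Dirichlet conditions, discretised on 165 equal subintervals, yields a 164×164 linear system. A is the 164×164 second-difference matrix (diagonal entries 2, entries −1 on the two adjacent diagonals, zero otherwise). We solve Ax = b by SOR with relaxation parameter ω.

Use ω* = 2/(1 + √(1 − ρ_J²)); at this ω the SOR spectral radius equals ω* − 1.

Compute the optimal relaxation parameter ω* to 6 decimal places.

½·tridiag(1,0,1) at n=164: λ_k = cos(kπ/165); max |λ| at k=1 ⇒ ρ_J = cos(π/165) ≈ 0.999819.
√(1 − cos²(π/165)) = sin(π/165) ≈ 0.0190388.
[ω*] 2 ÷ (1 + 0.0190388) = 2 ÷ 1.0190388 = 1.962634.
and ρ(B_{ω*}) = 1.962634 − 1 = 0.962634.

ω* = 1.962634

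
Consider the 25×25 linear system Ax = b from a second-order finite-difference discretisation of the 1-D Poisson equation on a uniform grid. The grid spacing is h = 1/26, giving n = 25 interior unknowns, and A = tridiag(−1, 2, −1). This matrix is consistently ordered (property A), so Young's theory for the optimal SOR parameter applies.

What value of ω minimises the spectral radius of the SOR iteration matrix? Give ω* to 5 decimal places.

ω* = 1.78486

With n=25, ρ(Jacobi) = cos(π/26) = 0.99271.
root = sin(π/26) = 0.120537  (since 1−cos² = sin²).
ω* = 2/(1 + 0.120537) = 2/1.120537 = 1.78486.
ρ_SOR = ω* − 1 = 1.78486 − 1 = 0.78486.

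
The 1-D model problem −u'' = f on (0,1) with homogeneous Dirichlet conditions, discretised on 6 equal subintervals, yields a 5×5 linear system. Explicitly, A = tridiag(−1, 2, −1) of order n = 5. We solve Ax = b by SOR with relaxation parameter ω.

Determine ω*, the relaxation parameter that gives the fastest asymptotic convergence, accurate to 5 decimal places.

ω* = 1.33333

spectrum of D⁻¹(L+U) = {cos(kπ/6) : 1≤k≤5}; ρ_J = cos(π/6) = 0.86603.
√(1−ρ_J²) = |sin(π/6)| = 0.500000
ω* = 2/(1 + 0.500000) = 2/1.500000 = 1.33333.
ρ(B_{ω*}) = ω*−1 = 0.33333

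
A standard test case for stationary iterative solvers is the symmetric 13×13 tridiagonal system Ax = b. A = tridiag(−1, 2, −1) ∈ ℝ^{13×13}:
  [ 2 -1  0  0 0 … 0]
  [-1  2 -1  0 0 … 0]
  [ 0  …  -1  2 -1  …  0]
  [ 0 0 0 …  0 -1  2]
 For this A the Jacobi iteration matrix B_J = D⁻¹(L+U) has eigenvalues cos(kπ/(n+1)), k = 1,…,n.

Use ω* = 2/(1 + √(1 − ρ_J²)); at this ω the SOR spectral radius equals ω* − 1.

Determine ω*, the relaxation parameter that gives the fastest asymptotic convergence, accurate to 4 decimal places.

ω* = 1.6360

½·tridiag(1,0,1) at n=13: λ_k = cos(kπ/14); max |λ| at k=1 ⇒ ρ_J = cos(π/14) ≈ 0.9749.
√(1−ρ_J²) simplifies to sin(π/14) = 0.22252.
Then 2/(1+√(1−ρ_J²)) = 2/(1+0.22252); ω* = 2/1.22252 = 1.6360.
Hence ρ(B_{ω*}) = 1.6360 − 1 = 0.6360.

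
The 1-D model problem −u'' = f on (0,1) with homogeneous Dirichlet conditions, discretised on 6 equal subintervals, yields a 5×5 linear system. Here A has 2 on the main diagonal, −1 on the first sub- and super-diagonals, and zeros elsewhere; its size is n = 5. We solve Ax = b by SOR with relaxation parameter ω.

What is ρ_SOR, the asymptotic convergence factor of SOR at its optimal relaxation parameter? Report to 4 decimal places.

ρ_J = max_k |cos(kπ/6)| = cos(π/6) = 0.8660
√(1−ρ_J²) = |sin(π/6)| = 0.50000
ω* = 2/(1 + 0.50000) = 2/1.50000 = 1.3333.
ρ(B_{ω*}) = ω*−1 = 0.3333

ρ_SOR = 0.3333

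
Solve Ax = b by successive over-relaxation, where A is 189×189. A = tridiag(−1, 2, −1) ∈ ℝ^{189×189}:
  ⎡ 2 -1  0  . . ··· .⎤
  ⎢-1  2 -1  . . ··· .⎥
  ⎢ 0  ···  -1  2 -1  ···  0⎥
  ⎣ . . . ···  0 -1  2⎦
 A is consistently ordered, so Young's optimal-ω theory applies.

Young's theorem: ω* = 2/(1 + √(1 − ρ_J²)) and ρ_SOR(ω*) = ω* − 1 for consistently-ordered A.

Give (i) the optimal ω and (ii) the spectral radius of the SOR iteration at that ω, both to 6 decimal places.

B_J for the 189×189 system has eigenvalues cos(kπ/190); ρ_J = cos(π/190) = 0.999863.
root = sin(π/190) = 0.0165339  (since 1−cos² = sin²).
Young: ω* = 2/(1+√(1−ρ_J²)) = 2/(1+0.0165339) = 2/1.0165339 = 1.967470.
ρ(B_{ω*}) = ω*−1 = 0.967470

ω* = 1.967470, ρ_SOR = 0.967470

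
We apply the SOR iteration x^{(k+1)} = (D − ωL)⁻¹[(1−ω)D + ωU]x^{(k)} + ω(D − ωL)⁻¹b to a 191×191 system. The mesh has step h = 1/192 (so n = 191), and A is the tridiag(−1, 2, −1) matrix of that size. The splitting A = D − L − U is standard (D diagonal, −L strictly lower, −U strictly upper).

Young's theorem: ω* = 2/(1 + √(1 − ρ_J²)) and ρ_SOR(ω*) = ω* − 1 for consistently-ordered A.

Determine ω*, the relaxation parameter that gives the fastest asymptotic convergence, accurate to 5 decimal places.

ω* = 1.96780

With n=191, ρ(Jacobi) = cos(π/192) = 0.99987.
1 − cos²(π/192) = sin²(π/192) ⇒ √(1−ρ_J²) = sin(π/192) = 0.016362.
Young: ω* = 2/(1+√(1−ρ_J²)) = 2/(1+0.016362) = 2/1.016362 = 1.96780.
ρ(B_{ω*}) = ω*−1 = 0.96780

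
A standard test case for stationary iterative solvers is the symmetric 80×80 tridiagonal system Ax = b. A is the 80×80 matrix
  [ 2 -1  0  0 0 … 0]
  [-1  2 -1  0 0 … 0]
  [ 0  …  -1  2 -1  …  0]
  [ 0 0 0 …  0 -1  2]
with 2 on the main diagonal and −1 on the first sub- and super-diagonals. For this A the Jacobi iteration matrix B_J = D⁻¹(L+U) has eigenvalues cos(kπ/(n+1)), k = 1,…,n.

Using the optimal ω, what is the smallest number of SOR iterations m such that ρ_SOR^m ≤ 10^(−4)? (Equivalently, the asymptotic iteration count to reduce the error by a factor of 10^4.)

m = 119

½·tridiag(1,0,1) at n=80: λ_k = cos(kπ/81); max |λ| at k=1 ⇒ ρ_J = cos(π/81) ≈ 0.9992480.
√(1−ρ_J²) simplifies to sin(π/81) = 0.0387754.
ω* = 2 / (1 + 0.0387754) = 2 / 1.0387754 ≈ 1.9253440.
ρ(B_{ω*}) = ω*−1 = 0.9253440
(0.9253440)^m ≤ 10^{−4}  ⇒  m·ln(0.9253440) ≤ −4·ln10  ⇒  m ≥ 118.706  ⇒  m = 119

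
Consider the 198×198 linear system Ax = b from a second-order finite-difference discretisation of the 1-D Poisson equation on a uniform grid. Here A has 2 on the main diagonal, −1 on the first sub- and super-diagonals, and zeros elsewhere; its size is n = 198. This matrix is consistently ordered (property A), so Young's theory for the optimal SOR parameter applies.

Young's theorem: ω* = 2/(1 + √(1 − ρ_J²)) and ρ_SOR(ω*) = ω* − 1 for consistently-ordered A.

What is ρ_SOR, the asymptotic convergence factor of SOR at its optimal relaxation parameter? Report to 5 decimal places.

[ρ_J] n=198: ρ(B_J) = cos(π/(n+1)) = cos(π/199) = 0.99988.
√(1−ρ_J²) simplifies to sin(π/199) = 0.015786.
[ω*] 2 ÷ (1 + 0.015786) = 2 ÷ 1.015786 = 1.96892.
At ω = 1.96892 every |λ(B_ω)| = ω−1, so ρ_SOR = 0.96892.

ρ_SOR = 0.96892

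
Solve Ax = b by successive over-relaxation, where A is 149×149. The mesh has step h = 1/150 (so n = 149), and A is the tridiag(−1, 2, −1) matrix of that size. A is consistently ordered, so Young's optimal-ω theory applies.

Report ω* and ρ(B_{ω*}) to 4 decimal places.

ω* = 1.9590, ρ_SOR = 0.9590

ρ_J = max_k |cos(kπ/150)| = cos(π/150) = 0.9998
root = sin(π/150) = 0.02094  (since 1−cos² = sin²).
So ω* = 2/1.02094 = 1.9590 (Young).
ρ_SOR = ω* − 1 ≈ 0.9590.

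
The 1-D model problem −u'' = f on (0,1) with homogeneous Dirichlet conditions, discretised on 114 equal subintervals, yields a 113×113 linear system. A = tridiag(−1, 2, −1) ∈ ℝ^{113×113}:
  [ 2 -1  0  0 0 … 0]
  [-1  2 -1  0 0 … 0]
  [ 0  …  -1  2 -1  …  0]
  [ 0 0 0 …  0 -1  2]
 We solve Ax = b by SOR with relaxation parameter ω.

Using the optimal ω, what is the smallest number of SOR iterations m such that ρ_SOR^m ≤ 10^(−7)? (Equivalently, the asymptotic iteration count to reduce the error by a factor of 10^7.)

ρ_J = max_k |cos(kπ/114)| = cos(π/114) = 0.9996203
√(1−ρ_J²) = |sin(π/114)| = 0.0275543
[ω*] 2 ÷ (1 + 0.0275543) = 2 ÷ 1.0275543 = 1.9463692.
ρ(B_{ω*}) = ω*−1 = 0.9463692
7·ln10 = 16.1181; −ln(0.9463692) = 0.0551225; m = ⌈16.1181/0.0551225⌉ = ⌈292.405⌉ = 293.

m = 293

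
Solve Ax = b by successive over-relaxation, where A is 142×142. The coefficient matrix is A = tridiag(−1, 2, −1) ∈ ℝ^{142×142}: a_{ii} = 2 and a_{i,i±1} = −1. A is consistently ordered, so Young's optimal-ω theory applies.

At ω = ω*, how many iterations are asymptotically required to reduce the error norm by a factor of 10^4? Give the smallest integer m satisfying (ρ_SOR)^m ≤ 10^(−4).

spectrum of D⁻¹(L+U) = {cos(kπ/143) : 1≤k≤142}; ρ_J = cos(π/143) = 0.9997587.
√(1−ρ_J²) simplifies to sin(π/143) = 0.0219674.
ω* = 2 / (1 + 0.0219674) = 2 / 1.0219674 ≈ 1.9570096.
ρ_SOR = ω* − 1 = 1.9570096 − 1 = 0.9570096.
Need (0.9570096)^m ≤ 10^(−4): m ≥ 4·ln10/|ln 0.9570096| = 9.21034/0.0439419 = 209.603 ⇒ m = 210.

m = 210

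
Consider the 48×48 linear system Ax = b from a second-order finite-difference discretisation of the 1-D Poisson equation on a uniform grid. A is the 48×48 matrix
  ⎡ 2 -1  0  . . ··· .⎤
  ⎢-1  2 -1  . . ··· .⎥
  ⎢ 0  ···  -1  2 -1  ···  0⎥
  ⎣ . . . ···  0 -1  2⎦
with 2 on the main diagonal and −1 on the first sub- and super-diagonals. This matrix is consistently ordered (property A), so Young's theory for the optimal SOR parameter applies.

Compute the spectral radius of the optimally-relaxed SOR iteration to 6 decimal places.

ρ_SOR = 0.879575

spectrum of D⁻¹(L+U) = {cos(kπ/49) : 1≤k≤48}; ρ_J = cos(π/49) = 0.997945.
1 − cos²(π/49) = sin²(π/49) ⇒ √(1−ρ_J²) = sin(π/49) = 0.0640702.
[ω*] 2 ÷ (1 + 0.0640702) = 2 ÷ 1.0640702 = 1.879575.
ρ_SOR = ω* − 1 ≈ 0.879575.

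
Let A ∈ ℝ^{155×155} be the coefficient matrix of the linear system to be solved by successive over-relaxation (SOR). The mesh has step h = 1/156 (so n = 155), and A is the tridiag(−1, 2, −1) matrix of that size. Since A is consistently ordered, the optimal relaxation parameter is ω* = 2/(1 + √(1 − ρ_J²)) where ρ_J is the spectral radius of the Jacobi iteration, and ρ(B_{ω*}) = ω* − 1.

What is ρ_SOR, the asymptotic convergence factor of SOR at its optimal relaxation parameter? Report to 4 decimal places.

spectrum of D⁻¹(L+U) = {cos(kπ/156) : 1≤k≤155}; ρ_J = cos(π/156) = 0.9998.
root = sin(π/156) = 0.02014  (since 1−cos² = sin²).
Then 2/(1+√(1−ρ_J²)) = 2/(1+0.02014); ω* = 2/1.02014 = 1.9605.
At ω = 1.9605 every |λ(B_ω)| = ω−1, so ρ_SOR = 0.9605.

ρ_SOR = 0.9605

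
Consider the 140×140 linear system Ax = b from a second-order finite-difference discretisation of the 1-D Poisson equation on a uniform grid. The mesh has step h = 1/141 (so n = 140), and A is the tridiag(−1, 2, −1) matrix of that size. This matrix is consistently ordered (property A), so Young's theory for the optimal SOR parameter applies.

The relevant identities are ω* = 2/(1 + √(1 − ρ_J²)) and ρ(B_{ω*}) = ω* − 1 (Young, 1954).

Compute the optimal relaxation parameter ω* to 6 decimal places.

spectrum of D⁻¹(L+U) = {cos(kπ/141) : 1≤k≤140}; ρ_J = cos(π/141) = 0.999752.
root = sin(π/141) = 0.0222790  (since 1−cos² = sin²).
ω* = 2 / (1 + 0.0222790) = 2 / 1.0222790 ≈ 1.956413.
At ω = 1.956413 every |λ(B_ω)| = ω−1, so ρ_SOR = 0.956413.

ω* = 1.956413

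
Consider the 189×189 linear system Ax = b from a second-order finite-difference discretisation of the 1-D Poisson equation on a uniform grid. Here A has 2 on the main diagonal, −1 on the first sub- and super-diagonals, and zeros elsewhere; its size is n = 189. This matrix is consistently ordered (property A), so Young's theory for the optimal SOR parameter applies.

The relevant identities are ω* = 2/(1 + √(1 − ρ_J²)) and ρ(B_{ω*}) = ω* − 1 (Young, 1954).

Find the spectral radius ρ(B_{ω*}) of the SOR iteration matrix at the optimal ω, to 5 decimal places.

B_J for the 189×189 system has eigenvalues cos(kπ/190); ρ_J = cos(π/190) = 0.99986.
√(1−ρ_J²) = |sin(π/190)| = 0.016534
ω* = 2/(1+0.016534) = 1.96747
At ω = 1.96747 every |λ(B_ω)| = ω−1, so ρ_SOR = 0.96747.

ρ_SOR = 0.96747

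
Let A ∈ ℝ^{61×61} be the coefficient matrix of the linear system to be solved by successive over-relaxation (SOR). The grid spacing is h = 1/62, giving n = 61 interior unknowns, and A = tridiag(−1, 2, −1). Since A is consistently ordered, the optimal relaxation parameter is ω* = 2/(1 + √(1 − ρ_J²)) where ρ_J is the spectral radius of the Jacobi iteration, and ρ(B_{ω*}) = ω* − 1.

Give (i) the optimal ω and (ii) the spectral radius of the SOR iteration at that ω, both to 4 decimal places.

ω* = 1.9036, ρ_SOR = 0.9036

B_J for the 61×61 system has eigenvalues cos(kπ/62); ρ_J = cos(π/62) = 0.9987.
√(1−ρ_J²) = |sin(π/62)| = 0.05065
[ω*] 2 ÷ (1 + 0.05065) = 2 ÷ 1.05065 = 1.9036.
ρ_SOR = ω* − 1 = 1.9036 − 1 = 0.9036.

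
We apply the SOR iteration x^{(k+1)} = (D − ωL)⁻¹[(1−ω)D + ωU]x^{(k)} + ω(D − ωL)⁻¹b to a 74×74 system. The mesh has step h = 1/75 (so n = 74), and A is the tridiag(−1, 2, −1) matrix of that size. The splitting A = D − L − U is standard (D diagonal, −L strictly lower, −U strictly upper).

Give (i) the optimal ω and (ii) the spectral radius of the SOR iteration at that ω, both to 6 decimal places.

ω* = 1.919615, ρ_SOR = 0.919615

½·tridiag(1,0,1) at n=74: λ_k = cos(kπ/75); max |λ| at k=1 ⇒ ρ_J = cos(π/75) ≈ 0.999123.
√(1 − cos²(π/75)) = sin(π/75) ≈ 0.0418757.
ω* = 2/(1 + 0.0418757) = 2/1.0418757 = 1.919615.
[ρ_SOR] ω* − 1 = 0.919615.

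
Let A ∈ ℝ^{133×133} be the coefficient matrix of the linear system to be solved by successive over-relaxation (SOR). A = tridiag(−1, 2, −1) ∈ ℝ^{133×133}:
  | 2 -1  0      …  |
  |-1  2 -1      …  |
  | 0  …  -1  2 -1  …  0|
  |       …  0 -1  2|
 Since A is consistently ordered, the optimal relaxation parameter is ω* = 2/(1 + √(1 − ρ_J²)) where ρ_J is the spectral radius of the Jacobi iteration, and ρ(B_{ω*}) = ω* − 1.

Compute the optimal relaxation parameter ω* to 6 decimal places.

B_J for the 133×133 system has eigenvalues cos(kπ/134); ρ_J = cos(π/134) = 0.999725.
root = sin(π/134) = 0.0234426  (since 1−cos² = sin²).
ω* = 2 / (1 + 0.0234426) = 2 / 1.0234426 ≈ 1.954189.
and ρ(B_{ω*}) = 1.954189 − 1 = 0.954189.

ω* = 1.954189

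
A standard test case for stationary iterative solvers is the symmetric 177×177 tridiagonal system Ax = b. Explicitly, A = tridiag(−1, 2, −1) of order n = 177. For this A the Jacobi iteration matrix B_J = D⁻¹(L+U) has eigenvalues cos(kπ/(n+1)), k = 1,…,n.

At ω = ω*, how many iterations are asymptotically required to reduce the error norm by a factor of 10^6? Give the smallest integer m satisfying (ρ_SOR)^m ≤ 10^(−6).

n=177: λ(B_J) = 1 − λ(A)/2 = cos(kπ/178); k=1 gives ρ_J = 0.9998443.
√(1−ρ_J²) = |sin(π/178)| = 0.0176485
Young: ω* = 2/(1+√(1−ρ_J²)) = 2/(1+0.0176485) = 2/1.0176485 = 1.9653151.
[ρ_SOR] ω* − 1 = 0.9653151.
For 6 digits: m = 6·ln10 / (−ln 0.9653151) = 13.8155/0.0353007 = 391.366; round up → m = 392.

m = 392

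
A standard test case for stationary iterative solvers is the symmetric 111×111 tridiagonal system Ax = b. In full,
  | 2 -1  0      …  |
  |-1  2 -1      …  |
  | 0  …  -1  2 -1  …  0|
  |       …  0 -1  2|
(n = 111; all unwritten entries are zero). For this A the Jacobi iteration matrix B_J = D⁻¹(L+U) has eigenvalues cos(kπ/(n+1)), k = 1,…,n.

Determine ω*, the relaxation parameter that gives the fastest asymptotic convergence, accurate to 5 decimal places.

ω* = 1.94544

With n=111, ρ(Jacobi) = cos(π/112) = 0.99961.
√(1−ρ_J²) = |sin(π/112)| = 0.028046
So ω* = 2/1.028046 = 1.94544 (Young).
and ρ(B_{ω*}) = 1.94544 − 1 = 0.94544.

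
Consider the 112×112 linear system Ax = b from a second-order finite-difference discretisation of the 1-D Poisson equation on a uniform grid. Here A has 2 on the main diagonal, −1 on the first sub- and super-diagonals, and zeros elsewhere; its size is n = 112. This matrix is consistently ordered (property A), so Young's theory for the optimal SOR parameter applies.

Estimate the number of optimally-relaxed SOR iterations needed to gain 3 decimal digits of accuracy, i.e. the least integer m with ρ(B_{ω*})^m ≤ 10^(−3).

m = 125

spectrum of D⁻¹(L+U) = {cos(kπ/113) : 1≤k≤112}; ρ_J = cos(π/113) = 0.9996136.
√(1−ρ_J²) simplifies to sin(π/113) = 0.0277981.
ω* = 2 / (1 + 0.0277981) = 2 / 1.0277981 ≈ 1.9459075.
[ρ_SOR] ω* − 1 = 0.9459075.
ρ_SOR^m ≤ 10^(−3) ⇔ m ≥ 3·ln10/(−ln 0.9459075) = 6.90776/0.0556105 = 124.217; m = ⌈124.217⌉ = 125.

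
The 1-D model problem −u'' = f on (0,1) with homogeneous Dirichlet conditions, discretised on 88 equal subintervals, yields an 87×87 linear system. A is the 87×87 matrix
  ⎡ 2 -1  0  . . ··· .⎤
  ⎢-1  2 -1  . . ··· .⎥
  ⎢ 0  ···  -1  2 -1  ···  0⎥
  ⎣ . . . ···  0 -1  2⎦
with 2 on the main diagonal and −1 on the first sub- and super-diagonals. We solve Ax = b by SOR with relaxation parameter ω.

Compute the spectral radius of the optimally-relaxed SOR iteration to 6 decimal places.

n=87: λ(B_J) = 1 − λ(A)/2 = cos(kπ/88); k=1 gives ρ_J = 0.999363.
√(1−ρ_J²) = |sin(π/88)| = 0.0356923
So ω* = 2/1.0356923 = 1.931075 (Young).
ρ(B_{ω*}) = ω*−1 = 0.931075

ρ_SOR = 0.931075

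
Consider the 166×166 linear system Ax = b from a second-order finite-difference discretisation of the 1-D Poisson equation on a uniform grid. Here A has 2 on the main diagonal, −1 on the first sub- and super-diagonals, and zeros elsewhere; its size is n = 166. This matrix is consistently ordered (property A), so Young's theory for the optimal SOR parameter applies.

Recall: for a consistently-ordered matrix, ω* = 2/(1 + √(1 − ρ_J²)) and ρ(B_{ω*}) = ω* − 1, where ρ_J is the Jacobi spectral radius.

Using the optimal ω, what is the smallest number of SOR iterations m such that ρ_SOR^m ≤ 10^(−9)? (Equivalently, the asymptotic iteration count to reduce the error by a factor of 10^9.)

m = 551

spectrum of D⁻¹(L+U) = {cos(kπ/167) : 1≤k≤166}; ρ_J = cos(π/167) = 0.9998231.
1 − cos²(π/167) = sin²(π/167) ⇒ √(1−ρ_J²) = sin(π/167) = 0.0188108.
Young: ω* = 2/(1+√(1−ρ_J²)) = 2/(1+0.0188108) = 2/1.0188108 = 1.9630730.
ρ_SOR = ω* − 1 ≈ 0.9630730.
Need (0.9630730)^m ≤ 10^(−9): m ≥ 9·ln10/|ln 0.9630730| = 20.7233/0.0376261 = 550.769 ⇒ m = 551.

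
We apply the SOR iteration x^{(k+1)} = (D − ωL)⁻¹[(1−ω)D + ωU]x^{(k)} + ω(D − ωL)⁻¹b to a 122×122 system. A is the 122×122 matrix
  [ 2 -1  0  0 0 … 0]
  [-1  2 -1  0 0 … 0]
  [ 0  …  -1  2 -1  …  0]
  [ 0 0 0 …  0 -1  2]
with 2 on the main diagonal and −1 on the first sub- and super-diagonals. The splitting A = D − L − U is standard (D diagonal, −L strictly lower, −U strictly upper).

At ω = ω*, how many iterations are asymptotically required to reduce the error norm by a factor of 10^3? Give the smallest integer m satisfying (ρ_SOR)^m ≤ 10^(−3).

m = 136

n=122: λ(B_J) = 1 − λ(A)/2 = cos(kπ/123); k=1 gives ρ_J = 0.9996738.
root = sin(π/123) = 0.0255386  (since 1−cos² = sin²).
ω* = 2/(1 + 0.0255386) = 2/1.0255386 = 1.9501948.
Hence ρ(B_{ω*}) = 1.9501948 − 1 = 0.9501948.
Need (0.9501948)^m ≤ 10^(−3): m ≥ 3·ln10/|ln 0.9501948| = 6.90776/0.0510883 = 135.212 ⇒ m = 136.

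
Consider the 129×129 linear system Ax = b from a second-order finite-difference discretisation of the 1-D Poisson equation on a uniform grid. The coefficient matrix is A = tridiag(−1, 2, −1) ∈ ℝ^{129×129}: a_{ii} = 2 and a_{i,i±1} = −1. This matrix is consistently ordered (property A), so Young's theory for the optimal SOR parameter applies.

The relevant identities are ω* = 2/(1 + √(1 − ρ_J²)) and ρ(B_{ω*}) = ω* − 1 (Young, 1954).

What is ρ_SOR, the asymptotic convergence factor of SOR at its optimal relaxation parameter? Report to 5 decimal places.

ρ_SOR = 0.95281

With n=129, ρ(Jacobi) = cos(π/130) = 0.99971.
√(1−ρ_J²) simplifies to sin(π/130) = 0.024164.
So ω* = 2/1.024164 = 1.95281 (Young).
At ω = 1.95281 every |λ(B_ω)| = ω−1, so ρ_SOR = 0.95281.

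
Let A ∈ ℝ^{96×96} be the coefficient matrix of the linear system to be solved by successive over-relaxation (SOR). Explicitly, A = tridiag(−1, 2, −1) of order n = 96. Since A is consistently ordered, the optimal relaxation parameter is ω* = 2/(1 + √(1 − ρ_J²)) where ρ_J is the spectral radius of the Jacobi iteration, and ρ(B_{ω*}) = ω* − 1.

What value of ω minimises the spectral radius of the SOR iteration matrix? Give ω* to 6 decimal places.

ω* = 1.937268

n=96: λ(B_J) = 1 − λ(A)/2 = cos(kπ/97); k=1 gives ρ_J = 0.999476.
1 − cos²(π/97) = sin²(π/97) ⇒ √(1−ρ_J²) = sin(π/97) = 0.0323819.
ω* = 2/(1+0.0323819) = 1.937268
ρ_SOR = ω* − 1 ≈ 0.937268.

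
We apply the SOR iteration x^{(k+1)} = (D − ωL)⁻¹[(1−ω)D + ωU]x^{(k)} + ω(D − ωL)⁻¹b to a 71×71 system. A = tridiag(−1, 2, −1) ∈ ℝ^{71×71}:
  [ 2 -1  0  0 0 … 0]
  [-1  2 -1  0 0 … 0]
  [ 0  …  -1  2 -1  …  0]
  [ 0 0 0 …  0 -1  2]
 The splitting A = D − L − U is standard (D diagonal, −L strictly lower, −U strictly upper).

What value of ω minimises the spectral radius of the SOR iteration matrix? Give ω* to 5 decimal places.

ω* = 1.91641

½·tridiag(1,0,1) at n=71: λ_k = cos(kπ/72); max |λ| at k=1 ⇒ ρ_J = cos(π/72) ≈ 0.99905.
√(1 − cos²(π/72)) = sin(π/72) ≈ 0.043619.
ω* = 2 / (1 + 0.043619) = 2 / 1.043619 ≈ 1.91641.
ρ_SOR = ω* − 1 = 1.91641 − 1 = 0.91641.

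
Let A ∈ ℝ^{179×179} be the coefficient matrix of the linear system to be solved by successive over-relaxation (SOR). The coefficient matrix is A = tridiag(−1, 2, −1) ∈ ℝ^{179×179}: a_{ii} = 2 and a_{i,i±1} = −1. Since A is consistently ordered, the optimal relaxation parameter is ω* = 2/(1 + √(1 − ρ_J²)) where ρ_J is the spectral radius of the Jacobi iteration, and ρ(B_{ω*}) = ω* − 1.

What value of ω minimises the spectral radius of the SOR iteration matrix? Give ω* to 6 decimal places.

ω* = 1.965694

spectrum of D⁻¹(L+U) = {cos(kπ/180) : 1≤k≤179}; ρ_J = cos(π/180) = 0.999848.
√(1−ρ_J²) simplifies to sin(π/180) = 0.0174524.
Then 2/(1+√(1−ρ_J²)) = 2/(1+0.0174524); ω* = 2/1.0174524 = 1.965694.
At ω = 1.965694 every |λ(B_ω)| = ω−1, so ρ_SOR = 0.965694.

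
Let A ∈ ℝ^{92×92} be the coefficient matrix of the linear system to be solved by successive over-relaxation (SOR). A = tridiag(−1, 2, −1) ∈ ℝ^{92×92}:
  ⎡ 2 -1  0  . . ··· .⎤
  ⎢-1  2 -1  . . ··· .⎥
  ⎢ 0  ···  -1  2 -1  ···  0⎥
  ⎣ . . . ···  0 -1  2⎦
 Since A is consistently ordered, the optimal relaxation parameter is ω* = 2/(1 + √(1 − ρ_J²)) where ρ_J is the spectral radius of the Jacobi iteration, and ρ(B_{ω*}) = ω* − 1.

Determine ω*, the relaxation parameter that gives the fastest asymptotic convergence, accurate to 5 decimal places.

ω* = 1.93466

n=92: λ(B_J) = 1 − λ(A)/2 = cos(kπ/93); k=1 gives ρ_J = 0.99943.
√(1−ρ_J²) simplifies to sin(π/93) = 0.033774.
ω* = 2/(1+0.033774) = 1.93466
and ρ(B_{ω*}) = 1.93466 − 1 = 0.93466.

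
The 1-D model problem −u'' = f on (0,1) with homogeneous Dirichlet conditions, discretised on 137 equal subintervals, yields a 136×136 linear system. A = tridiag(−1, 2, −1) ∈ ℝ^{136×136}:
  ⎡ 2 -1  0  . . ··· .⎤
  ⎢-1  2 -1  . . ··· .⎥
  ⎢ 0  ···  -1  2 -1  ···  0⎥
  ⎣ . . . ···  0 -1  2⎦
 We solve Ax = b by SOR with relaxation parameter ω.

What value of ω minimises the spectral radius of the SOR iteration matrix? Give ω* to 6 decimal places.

ω* = 1.955169

n=136: λ(B_J) = 1 − λ(A)/2 = cos(kπ/137); k=1 gives ρ_J = 0.999737.
√(1−ρ_J²) = |sin(π/137)| = 0.0229293
[ω*] 2 ÷ (1 + 0.0229293) = 2 ÷ 1.0229293 = 1.955169.
ρ_SOR = ω* − 1 ≈ 0.955169.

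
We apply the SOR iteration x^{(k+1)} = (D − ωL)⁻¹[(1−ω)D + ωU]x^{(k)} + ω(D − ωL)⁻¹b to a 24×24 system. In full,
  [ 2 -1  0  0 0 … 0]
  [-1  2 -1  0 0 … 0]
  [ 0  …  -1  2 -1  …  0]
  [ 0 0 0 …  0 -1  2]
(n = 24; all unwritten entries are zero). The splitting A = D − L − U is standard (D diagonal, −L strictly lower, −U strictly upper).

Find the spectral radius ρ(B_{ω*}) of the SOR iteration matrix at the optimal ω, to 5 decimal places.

ρ_J = max_k |cos(kπ/25)| = cos(π/25) = 0.99211
√(1−ρ_J²) = |sin(π/25)| = 0.125333
Then 2/(1+√(1−ρ_J²)) = 2/(1+0.125333); ω* = 2/1.125333 = 1.77725.
ρ(B_{ω*}) = ω*−1 = 0.77725

ρ_SOR = 0.77725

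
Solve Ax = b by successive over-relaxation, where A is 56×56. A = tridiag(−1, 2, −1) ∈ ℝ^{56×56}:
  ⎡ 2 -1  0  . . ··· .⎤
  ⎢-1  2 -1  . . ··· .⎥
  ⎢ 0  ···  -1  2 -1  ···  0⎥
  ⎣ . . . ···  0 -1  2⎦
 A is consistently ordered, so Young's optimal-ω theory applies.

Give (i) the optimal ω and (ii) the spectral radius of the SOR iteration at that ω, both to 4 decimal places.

ω* = 1.8956, ρ_SOR = 0.8956

n=56: λ(B_J) = 1 − λ(A)/2 = cos(kπ/57); k=1 gives ρ_J = 0.9985.
1 − cos²(π/57) = sin²(π/57) ⇒ √(1−ρ_J²) = sin(π/57) = 0.05509.
So ω* = 2/1.05509 = 1.8956 (Young).
ρ_SOR = ω* − 1 = 1.8956 − 1 = 0.8956.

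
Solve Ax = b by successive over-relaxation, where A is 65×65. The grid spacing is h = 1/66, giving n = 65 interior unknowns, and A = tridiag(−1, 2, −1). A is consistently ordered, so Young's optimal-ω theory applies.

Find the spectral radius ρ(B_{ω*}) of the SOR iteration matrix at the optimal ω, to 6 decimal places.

ρ_SOR = 0.909159

[ρ_J] n=65: ρ(B_J) = cos(π/(n+1)) = cos(π/66) = 0.998867.
√(1 − cos²(π/66)) = sin(π/66) ≈ 0.0475819.
Young: ω* = 2/(1+√(1−ρ_J²)) = 2/(1+0.0475819) = 2/1.0475819 = 1.909159.
Hence ρ(B_{ω*}) = 1.909159 − 1 = 0.909159.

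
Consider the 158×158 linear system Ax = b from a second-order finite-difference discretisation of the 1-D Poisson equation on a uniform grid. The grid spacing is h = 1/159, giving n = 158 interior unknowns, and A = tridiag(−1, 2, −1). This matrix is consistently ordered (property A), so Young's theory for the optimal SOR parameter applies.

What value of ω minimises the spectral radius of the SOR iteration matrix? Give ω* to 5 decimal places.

n=158: λ(B_J) = 1 − λ(A)/2 = cos(kπ/159); k=1 gives ρ_J = 0.99980.
√(1 − cos²(π/159)) = sin(π/159) ≈ 0.019757.
ω* = 2/(1 + 0.019757) = 2/1.019757 = 1.96125.
At ω = 1.96125 every |λ(B_ω)| = ω−1, so ρ_SOR = 0.96125.

ω* = 1.96125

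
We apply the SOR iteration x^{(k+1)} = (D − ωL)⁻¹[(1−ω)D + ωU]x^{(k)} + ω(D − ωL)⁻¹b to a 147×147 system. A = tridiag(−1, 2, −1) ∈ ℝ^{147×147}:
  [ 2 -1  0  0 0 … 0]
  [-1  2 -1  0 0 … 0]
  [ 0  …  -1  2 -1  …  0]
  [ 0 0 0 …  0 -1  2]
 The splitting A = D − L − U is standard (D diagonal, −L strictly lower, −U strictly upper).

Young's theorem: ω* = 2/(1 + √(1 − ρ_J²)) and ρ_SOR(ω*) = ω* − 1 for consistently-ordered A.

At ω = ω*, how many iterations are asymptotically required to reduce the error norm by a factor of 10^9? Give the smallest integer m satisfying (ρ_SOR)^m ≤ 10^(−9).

m = 489

spectrum of D⁻¹(L+U) = {cos(kπ/148) : 1≤k≤147}; ρ_J = cos(π/148) = 0.9997747.
√(1 − cos²(π/148)) = sin(π/148) ≈ 0.0212254.
So ω* = 2/1.0212254 = 1.9584315 (Young).
ρ(B_{ω*}) = ω*−1 = 0.9584315
For 9 digits: m = 9·ln10 / (−ln 0.9584315) = 20.7233/0.0424572 = 488.099; round up → m = 489.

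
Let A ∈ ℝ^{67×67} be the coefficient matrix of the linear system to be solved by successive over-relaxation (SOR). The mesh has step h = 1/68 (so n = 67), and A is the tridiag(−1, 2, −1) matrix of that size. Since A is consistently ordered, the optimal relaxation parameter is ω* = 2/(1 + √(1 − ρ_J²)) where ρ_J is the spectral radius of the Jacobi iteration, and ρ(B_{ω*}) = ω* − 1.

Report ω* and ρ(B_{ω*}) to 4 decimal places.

ω* = 1.9117, ρ_SOR = 0.9117

ρ_J = max_k |cos(kπ/68)| = cos(π/68) = 0.9989
√(1−ρ_J²) = |sin(π/68)| = 0.04618
ω* = 2/(1 + 0.04618) = 2/1.04618 = 1.9117.
ρ(B_{ω*}) = ω*−1 = 0.9117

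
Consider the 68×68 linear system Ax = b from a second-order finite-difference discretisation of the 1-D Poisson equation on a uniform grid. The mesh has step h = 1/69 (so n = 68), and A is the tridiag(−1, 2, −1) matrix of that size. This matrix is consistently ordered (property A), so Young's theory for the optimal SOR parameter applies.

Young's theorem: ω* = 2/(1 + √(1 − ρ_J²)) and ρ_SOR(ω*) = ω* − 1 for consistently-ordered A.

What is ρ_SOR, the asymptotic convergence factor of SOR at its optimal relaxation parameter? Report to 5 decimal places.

ρ_SOR = 0.91293

spectrum of D⁻¹(L+U) = {cos(kπ/69) : 1≤k≤68}; ρ_J = cos(π/69) = 0.99896.
root = sin(π/69) = 0.045515  (since 1−cos² = sin²).
So ω* = 2/1.045515 = 1.91293 (Young).
[ρ_SOR] ω* − 1 = 0.91293.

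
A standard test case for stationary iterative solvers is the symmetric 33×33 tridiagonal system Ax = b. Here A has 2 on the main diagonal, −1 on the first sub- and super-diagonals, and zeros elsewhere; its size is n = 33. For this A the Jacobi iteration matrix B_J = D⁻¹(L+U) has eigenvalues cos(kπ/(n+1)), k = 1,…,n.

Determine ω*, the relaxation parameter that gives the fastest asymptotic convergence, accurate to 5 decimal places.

½·tridiag(1,0,1) at n=33: λ_k = cos(kπ/34); max |λ| at k=1 ⇒ ρ_J = cos(π/34) ≈ 0.99573.
√(1−ρ_J²) simplifies to sin(π/34) = 0.092268.
So ω* = 2/1.092268 = 1.83105 (Young).
[ρ_SOR] ω* − 1 = 0.83105.

ω* = 1.83105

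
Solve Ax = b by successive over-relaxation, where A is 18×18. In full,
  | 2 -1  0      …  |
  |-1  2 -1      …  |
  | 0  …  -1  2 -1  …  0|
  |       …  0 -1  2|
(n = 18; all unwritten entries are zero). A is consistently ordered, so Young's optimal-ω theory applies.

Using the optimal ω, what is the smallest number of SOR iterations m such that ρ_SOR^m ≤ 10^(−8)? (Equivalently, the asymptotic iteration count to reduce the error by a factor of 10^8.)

[ρ_J] n=18: ρ(B_J) = cos(π/(n+1)) = cos(π/19) = 0.9863613.
√(1 − cos²(π/19)) = sin(π/19) ≈ 0.1645946.
[ω*] 2 ÷ (1 + 0.1645946) = 2 ÷ 1.1645946 = 1.7173358.
[ρ_SOR] ω* − 1 = 0.7173358.
ρ_SOR^m ≤ 10^(−8) ⇔ m ≥ 8·ln10/(−ln 0.7173358) = 18.4207/0.332211 = 55.449; m = ⌈55.449⌉ = 56.

m = 56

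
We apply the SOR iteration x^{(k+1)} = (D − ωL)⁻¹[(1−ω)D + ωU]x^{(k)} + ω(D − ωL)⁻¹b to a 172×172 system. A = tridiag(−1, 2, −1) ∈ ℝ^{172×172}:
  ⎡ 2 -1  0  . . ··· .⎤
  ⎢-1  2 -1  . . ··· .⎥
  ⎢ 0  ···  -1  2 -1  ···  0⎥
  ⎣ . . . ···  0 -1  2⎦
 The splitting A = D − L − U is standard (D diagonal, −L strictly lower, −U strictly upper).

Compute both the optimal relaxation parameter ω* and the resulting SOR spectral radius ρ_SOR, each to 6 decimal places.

B_J for the 172×172 system has eigenvalues cos(kπ/173); ρ_J = cos(π/173) = 0.999835.
√(1−ρ_J²) simplifies to sin(π/173) = 0.0181585.
Young: ω* = 2/(1+√(1−ρ_J²)) = 2/(1+0.0181585) = 2/1.0181585 = 1.964331.
ρ(B_{ω*}) = ω*−1 = 0.964331

ω* = 1.964331, ρ_SOR = 0.964331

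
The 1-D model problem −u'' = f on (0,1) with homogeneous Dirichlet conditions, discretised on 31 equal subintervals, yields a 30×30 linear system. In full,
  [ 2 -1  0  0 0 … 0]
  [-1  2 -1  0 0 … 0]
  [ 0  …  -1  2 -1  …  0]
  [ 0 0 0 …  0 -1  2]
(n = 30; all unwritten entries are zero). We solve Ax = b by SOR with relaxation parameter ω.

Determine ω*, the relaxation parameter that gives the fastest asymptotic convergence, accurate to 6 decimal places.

B_J for the 30×30 system has eigenvalues cos(kπ/31); ρ_J = cos(π/31) = 0.994869.
1 − cos²(π/31) = sin²(π/31) ⇒ √(1−ρ_J²) = sin(π/31) = 0.1011683.
Then 2/(1+√(1−ρ_J²)) = 2/(1+0.1011683); ω* = 2/1.1011683 = 1.816253.
[ρ_SOR] ω* − 1 = 0.816253.

ω* = 1.816253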